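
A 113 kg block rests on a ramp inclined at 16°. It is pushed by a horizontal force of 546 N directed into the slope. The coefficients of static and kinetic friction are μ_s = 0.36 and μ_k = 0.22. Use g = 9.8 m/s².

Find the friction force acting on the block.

Resolve perpendicular to the incline: N = m g cos θ + P sin θ = 113×9.8×cos 16° + 546×sin 16° = 1215 N.
Along the incline, the net driving force (taking up-slope positive) is P cos θ − m g sin θ = 524.8 − 305.2 = 219.6 N, so equilibrium requires friction f = -219.6 N (down-slope).
Maximum static friction: μ_s N = 0.36 × 1215 = 437.4 N.
Since 219.6 N is within the 437.4 N limit, the block stays put and friction is exactly 220 N.

f ≈ 220 N (down the incline)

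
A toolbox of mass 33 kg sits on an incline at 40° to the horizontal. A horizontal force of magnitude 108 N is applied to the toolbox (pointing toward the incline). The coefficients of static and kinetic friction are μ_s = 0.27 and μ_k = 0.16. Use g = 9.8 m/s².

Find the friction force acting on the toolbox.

The horizontal push has a component P sin θ into the surface, so N = m g cos θ + P sin θ = 247.7 + 69.42 = 317.2 N.
Parallel to the incline: P cos θ − m g sin θ = 82.73 − 207.9 = -125.1 N; the friction needed to balance this is 125.1 N acting up the slope.
The limit of static friction is μ_s N = 85.63 N.
The required 125.1 N exceeds the static limit, so the toolbox slides down-slope and f = μ_k N = 0.16×317.2 = 50.7 N.

f ≈ 50.7 N (up the incline)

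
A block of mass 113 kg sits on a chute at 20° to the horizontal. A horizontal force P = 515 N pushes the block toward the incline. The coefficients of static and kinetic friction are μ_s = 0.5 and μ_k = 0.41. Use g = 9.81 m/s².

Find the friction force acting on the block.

f ≈ 105 N (down the incline)

The horizontal push has a component P sin θ into the surface, so N = m g cos θ + P sin θ = 1042 + 176.1 = 1218 N.
Along the incline, the net driving force (taking up-slope positive) is P cos θ − m g sin θ = 483.9 − 379.1 = 104.8 N, so equilibrium requires friction f = -104.8 N (down-slope).
Maximum static friction: μ_s N = 0.5 × 1218 = 608.9 N.
|f_req| = 104.8 ≤ 608.9 N → the block is in equilibrium; friction equals the required value.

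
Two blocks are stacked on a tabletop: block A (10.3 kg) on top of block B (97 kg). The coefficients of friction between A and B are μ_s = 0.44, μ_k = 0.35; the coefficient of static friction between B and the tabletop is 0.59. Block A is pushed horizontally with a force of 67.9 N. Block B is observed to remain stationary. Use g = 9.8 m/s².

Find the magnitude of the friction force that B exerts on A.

Normal force at the A–B interface: N₁ = m_A g = 100.9 N.
Maximum static friction on A from B: μ_s N₁ = 0.44×100.9 = 44.41 N.
Since P = 67.9 N > 44.41 N, A slides on B; the A–B friction is kinetic: f₁ = μ_k N₁ = 0.35×100.9 = 35.3 N.
By Newton's third law B feels 35.3 N forward from A. With B stationary, the floor's static friction on B balances it: f₂ = 35.3 N (well within μ_s(m_A+m_B)g = 620.4 N).

f ≈ 35.3 N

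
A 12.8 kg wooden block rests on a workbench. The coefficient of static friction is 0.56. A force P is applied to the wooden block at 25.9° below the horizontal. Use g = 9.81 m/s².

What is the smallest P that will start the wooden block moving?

N = m g + P sin α (the push presses the wooden block into the workbench).
At impending slip, P cos α = μ_s N = μ_s (m g + P sin α).
Solving: P (cos α − μ_s sin α) = μ_s m g → P = 0.56×126/(cos 25.9° − 0.56 sin 25.9°) = 70.3/0.6549 = 107 N.

P ≈ 107 N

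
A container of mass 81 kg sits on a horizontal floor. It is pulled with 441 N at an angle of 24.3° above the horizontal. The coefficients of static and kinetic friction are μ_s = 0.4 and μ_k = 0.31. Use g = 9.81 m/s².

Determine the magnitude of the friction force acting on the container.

Vertical equilibrium gives N = m g − P sin α = 613.1 N.
Horizontally, friction must balance P cos α = 401.9 N.
The static-friction limit is μ_s N = 245.3 N.
401.9 > 245.3 N → the container slides; f = μ_k N = 0.31×613.1 = 190 N.

f ≈ 190 N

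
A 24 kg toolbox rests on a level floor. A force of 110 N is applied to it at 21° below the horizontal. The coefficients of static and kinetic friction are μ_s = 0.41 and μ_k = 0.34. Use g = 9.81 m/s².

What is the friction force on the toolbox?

f ≈ 103 N

The vertical component of P adds to the normal force: N = m g + P sin α = 235.4 + 39.42 = 274.9 N.
Horizontally, friction must balance P cos α = 102.7 N.
The static-friction limit is μ_s N = 112.7 N.
102.7 ≤ 112.7 N → static; friction equals the required 103 N.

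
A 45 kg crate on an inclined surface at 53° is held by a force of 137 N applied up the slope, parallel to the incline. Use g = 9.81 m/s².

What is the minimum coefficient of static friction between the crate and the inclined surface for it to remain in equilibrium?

μ_s,min ≈ 0.811

N = m g cos θ = 265.7 N.
Friction must make up the shortfall along the incline: f = m g sin θ − P = 352.6 − 137 = 215.6 N.
At the threshold f = μ_s N, so μ_s,min = 215.6/265.7 = 0.811.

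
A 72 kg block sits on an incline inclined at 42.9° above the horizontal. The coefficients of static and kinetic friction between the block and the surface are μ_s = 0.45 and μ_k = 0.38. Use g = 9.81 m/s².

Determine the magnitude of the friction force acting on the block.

Normal force: N = m g cos θ = 72 × 9.81 × cos 42.9° = 517.4 N.
For equilibrium along the incline, friction must balance the weight component: f = m g sin θ = 480.8 N up the slope.
The static-friction ceiling is μ_s N = 0.45 × 517.4 = 232.8 N.
|480.8| exceeds 232.8 N, so the block slips down-slope; friction is kinetic, f = μ_k N = 0.38×517.4 = 197 N.

f ≈ 197 N (up the incline)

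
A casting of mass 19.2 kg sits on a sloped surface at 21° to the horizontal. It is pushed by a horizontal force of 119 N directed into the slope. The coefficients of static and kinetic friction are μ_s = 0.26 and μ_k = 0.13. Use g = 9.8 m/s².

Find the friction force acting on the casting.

The horizontal push has a component P sin θ into the surface, so N = m g cos θ + P sin θ = 175.7 + 42.65 = 218.3 N.
Parallel to the incline: P cos θ − m g sin θ = 111.1 − 67.43 = 43.67 N; the friction needed to balance this is 43.67 N acting down the slope.
The limit of static friction is μ_s N = 56.76 N.
|f_req| = 43.67 ≤ 56.76 N → the casting is in equilibrium; friction equals the required value.

f ≈ 43.7 N (down the incline)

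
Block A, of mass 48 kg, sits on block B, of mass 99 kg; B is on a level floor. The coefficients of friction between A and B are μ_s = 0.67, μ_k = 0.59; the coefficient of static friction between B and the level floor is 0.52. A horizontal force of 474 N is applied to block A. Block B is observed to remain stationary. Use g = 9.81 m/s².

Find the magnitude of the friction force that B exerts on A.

Between the blocks, N₁ = m_A g = 470.9 N.
So the A–B interface can sustain at most μ_s N₁ = 315.5 N of static friction.
P = 474 N exceeds that limit, so A slips over B and the interface friction becomes kinetic: f₁ = μ_k N₁ = 0.59×470.9 = 278 N.
B experiences an equal 278 N forward from A (third law). B is in equilibrium, so the floor supplies f₂ = 278 N of static friction (limit μ_s(m_A+m_B)g = 749.9 N, not exceeded).

f ≈ 278 N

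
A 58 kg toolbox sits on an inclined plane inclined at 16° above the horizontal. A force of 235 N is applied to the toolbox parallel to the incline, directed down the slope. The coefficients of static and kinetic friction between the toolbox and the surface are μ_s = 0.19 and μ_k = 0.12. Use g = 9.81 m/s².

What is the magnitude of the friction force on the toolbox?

Normal force: N = m g cos θ = 58 × 9.81 × cos 16° = 546.9 N.
Parallel to the incline, ΣF = 0 gives f = m g sin θ + P = 156.8 + 235 = 391.8 N (up-slope positive).
Maximum static friction available: μ_s N = 0.19 × 546.9 = 103.9 N.
Since |391.8| > 103.9 N, static friction cannot hold it; the toolbox slides down the incline and kinetic friction applies: f = μ_k N = 0.12 × 546.9 = 65.6 N.

f ≈ 65.6 N (up the incline)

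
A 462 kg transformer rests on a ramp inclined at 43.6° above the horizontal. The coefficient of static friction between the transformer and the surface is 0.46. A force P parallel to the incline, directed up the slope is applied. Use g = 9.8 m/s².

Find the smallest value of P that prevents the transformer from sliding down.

The transformer tends to slide down (tan θ > μ_s), so at the point of impending slip friction acts up-slope at its limit: f = μ_s N.
P is parallel to the surface, so N = m g cos θ = 3280 N.
Along the incline: P + μ_s N = m g sin θ, so P = 3120 − 0.46×3280 = 1610 N.

P_min ≈ 1610 N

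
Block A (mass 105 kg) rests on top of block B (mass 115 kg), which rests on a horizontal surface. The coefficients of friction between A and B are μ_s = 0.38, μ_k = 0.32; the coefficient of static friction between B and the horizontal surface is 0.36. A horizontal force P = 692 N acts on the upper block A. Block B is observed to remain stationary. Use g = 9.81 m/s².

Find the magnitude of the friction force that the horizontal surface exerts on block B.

f ≈ 330 N

Normal force at the A–B interface: N₁ = m_A g = 1030 N.
So the A–B interface can sustain at most μ_s N₁ = 391.4 N of static friction.
P = 692 N exceeds that limit, so A slips over B and the interface friction becomes kinetic: f₁ = μ_k N₁ = 0.32×1030 = 330 N.
By Newton's third law B feels 330 N forward from A. With B stationary, the floor's static friction on B balances it: f₂ = 330 N (well within μ_s(m_A+m_B)g = 777 N).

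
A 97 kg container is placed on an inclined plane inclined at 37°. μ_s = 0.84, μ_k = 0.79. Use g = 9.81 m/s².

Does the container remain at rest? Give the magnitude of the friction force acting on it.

f ≈ 573 N

N = m g cos θ = 760 N.
Down-slope weight component: m g sin θ = 573 N.
μ_s N = 638 N.
573 ≤ 638 N, so it stays put; friction = 573 N.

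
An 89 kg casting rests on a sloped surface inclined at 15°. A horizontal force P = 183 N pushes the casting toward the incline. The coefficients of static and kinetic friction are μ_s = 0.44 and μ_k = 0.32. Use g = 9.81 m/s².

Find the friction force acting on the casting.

f ≈ 49.2 N (up the incline)

The horizontal push has a component P sin θ into the surface, so N = m g cos θ + P sin θ = 843.3 + 47.36 = 890.7 N.
Along the incline, the net driving force (taking up-slope positive) is P cos θ − m g sin θ = 176.8 − 226 = -49.21 N, so equilibrium requires friction f = 49.21 N (up-slope).
Maximum static friction: μ_s N = 0.44 × 890.7 = 391.9 N.
Since 49.21 N is within the 391.9 N limit, the casting stays put and friction is exactly 49.2 N.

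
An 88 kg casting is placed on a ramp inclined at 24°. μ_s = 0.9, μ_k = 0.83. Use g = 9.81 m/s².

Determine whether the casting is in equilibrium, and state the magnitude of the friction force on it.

N = m g cos θ = 789 N.
Down-slope weight component: m g sin θ = 351 N.
μ_s N = 710 N.
351 ≤ 710 N, so it stays put; friction = 351 N.

f ≈ 351 N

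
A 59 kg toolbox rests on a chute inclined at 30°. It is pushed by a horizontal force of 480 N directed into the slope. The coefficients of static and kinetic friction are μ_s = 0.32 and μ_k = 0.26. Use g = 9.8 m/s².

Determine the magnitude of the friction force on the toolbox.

Resolve perpendicular to the incline: N = m g cos θ + P sin θ = 59×9.8×cos 30° + 480×sin 30° = 740.7 N.
Along the incline, the net driving force (taking up-slope positive) is P cos θ − m g sin θ = 415.7 − 289.1 = 126.6 N, so equilibrium requires friction f = -126.6 N (down-slope).
Maximum static friction: μ_s N = 0.32 × 740.7 = 237 N.
Since 126.6 N is within the 237 N limit, the toolbox stays put and friction is exactly 127 N.

f ≈ 127 N (down the incline)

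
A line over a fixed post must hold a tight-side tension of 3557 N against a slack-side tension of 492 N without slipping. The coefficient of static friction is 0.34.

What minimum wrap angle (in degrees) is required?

β_min ≈ 333°

T₂/T₁ = e^{μβ} → β = ln(T₂/T₁)/μ.
β = ln(3557/492)/0.34 = 1.978/0.34 = 5.818 rad.
In degrees: β = 5.818 × 180/π = 333°.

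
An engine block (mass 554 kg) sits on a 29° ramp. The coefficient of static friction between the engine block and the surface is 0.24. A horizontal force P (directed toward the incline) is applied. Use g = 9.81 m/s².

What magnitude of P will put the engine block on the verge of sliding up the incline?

P ≈ 4980 N

At impending motion up the slope, friction acts down-slope at its limit: f = μ_s N.
Perpendicular to the incline: N = m g cos θ + P sin θ.
Along the incline: P cos θ = m g sin θ + μ_s N = m g sin θ + μ_s (m g cos θ + P sin θ).
Solving, P (cos θ − μ_s sin θ) = m g (sin θ + μ_s cos θ), so P = 554×9.81×(sin 29° + 0.24 cos 29°)/(cos 29° − 0.24 sin 29°) = 5430×0.6947/0.7583 = 4980 N.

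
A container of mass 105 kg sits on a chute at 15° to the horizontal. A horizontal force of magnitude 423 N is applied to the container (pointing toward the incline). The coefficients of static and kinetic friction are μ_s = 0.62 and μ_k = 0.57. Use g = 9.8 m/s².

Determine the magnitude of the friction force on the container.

Normal direction: N = m g cos θ + P sin θ = 1103 N.
Parallel to the incline: P cos θ − m g sin θ = 408.6 − 266.3 = 142.3 N; the friction needed to balance this is 142.3 N acting down the slope.
The limit of static friction is μ_s N = 684.1 N.
Since 142.3 N is within the 684.1 N limit, the container stays put and friction is exactly 142 N.

f ≈ 142 N (down the incline)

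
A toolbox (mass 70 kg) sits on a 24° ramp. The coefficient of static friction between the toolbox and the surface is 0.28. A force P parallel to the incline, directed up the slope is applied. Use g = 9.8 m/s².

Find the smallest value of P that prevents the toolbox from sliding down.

P_min ≈ 104 N

The toolbox tends to slide down (tan θ > μ_s), so at the point of impending slip friction acts up-slope at its limit: f = μ_s N.
P is parallel to the surface, so N = m g cos θ = 627 N.
Along the incline: P + μ_s N = m g sin θ, so P = 279 − 0.28×627 = 104 N.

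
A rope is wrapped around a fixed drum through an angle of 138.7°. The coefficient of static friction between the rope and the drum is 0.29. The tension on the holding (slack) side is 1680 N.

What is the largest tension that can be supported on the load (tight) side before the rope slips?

T_max ≈ 3390 N

At impending slip the capstan equation gives T₂/T₁ = e^{μβ} with β in radians.
β = 138.7° × π/180 = 2.421 rad.
e^{μβ} = e^{0.29×2.421} = 2.018.
T₂ = T₁ · e^{μβ} = 1680 × 2.018 = 3390 N.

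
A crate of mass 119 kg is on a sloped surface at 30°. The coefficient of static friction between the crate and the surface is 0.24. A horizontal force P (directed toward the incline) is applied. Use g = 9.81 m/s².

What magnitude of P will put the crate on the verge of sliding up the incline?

At impending motion up the slope, friction acts down-slope at its limit: f = μ_s N.
Perpendicular to the incline: N = m g cos θ + P sin θ.
Along the incline: P cos θ = m g sin θ + μ_s N = m g sin θ + μ_s (m g cos θ + P sin θ).
Solving, P (cos θ − μ_s sin θ) = m g (sin θ + μ_s cos θ), so P = 119×9.81×(sin 30° + 0.24 cos 30°)/(cos 30° − 0.24 sin 30°) = 1170×0.7078/0.746 = 1110 N.

P ≈ 1110 N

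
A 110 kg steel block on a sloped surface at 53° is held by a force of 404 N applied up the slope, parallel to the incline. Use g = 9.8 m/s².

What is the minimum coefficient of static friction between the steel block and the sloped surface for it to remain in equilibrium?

N = m g cos θ = 648.8 N.
Friction must make up the shortfall along the incline: f = m g sin θ − P = 860.9 − 404 = 456.9 N.
At the threshold f = μ_s N, so μ_s,min = 456.9/648.8 = 0.704.

μ_s,min ≈ 0.704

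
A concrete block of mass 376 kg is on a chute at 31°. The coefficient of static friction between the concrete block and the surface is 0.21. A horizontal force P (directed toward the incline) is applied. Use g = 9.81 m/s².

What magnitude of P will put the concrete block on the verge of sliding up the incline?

At impending motion up the slope, friction acts down-slope at its limit: f = μ_s N.
Perpendicular to the incline: N = m g cos θ + P sin θ.
Along the incline: P cos θ = m g sin θ + μ_s N = m g sin θ + μ_s (m g cos θ + P sin θ).
Solving, P (cos θ − μ_s sin θ) = m g (sin θ + μ_s cos θ), so P = 376×9.81×(sin 31° + 0.21 cos 31°)/(cos 31° − 0.21 sin 31°) = 3690×0.695/0.749 = 3420 N.

P ≈ 3420 N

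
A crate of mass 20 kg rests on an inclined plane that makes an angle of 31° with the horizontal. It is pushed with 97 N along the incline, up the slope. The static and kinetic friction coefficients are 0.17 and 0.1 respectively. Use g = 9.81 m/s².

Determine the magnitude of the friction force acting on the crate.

f ≈ 4.05 N (up the incline)

Normal force: N = m g cos θ = 20 × 9.81 × cos 31° = 168.2 N.
For equilibrium along the incline the friction force must supply f = m g sin θ − P = 101.1 − 97 = 4.05 N (positive meaning up-slope).
Static friction can supply at most μ_s N = 28.59 N.
Since |4.05| ≤ 28.59 N, static friction is sufficient; f equals the required value, not μ_s N.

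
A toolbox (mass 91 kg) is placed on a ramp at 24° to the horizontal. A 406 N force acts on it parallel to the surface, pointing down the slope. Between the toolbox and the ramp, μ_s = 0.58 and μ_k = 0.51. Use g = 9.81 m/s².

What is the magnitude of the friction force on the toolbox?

f ≈ 416 N (up the incline)

The normal reaction is N = m g cos θ = 815.5 N.
Parallel to the incline, ΣF = 0 gives f = m g sin θ + P = 363.1 + 406 = 769.1 N (up-slope positive).
Maximum static friction available: μ_s N = 0.58 × 815.5 = 473 N.
Since |769.1| > 473 N, static friction cannot hold it; the toolbox slides down the incline and kinetic friction applies: f = μ_k N = 0.51 × 815.5 = 416 N.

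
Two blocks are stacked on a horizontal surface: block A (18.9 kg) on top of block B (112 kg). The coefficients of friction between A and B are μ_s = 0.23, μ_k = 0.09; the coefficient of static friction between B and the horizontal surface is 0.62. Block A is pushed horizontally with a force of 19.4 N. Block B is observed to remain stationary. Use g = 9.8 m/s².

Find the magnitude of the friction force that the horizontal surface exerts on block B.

The normal force B exerts on A is simply A's weight, N₁ = 185.2 N.
Maximum static friction on A from B: μ_s N₁ = 0.23×185.2 = 42.6 N.
Since P = 19.4 N ≤ 42.6 N, A does not slip on B; friction on A equals P = 19.4 N.
B experiences an equal 19.4 N forward from A (third law). B is in equilibrium, so the floor supplies f₂ = 19.4 N of static friction (limit μ_s(m_A+m_B)g = 795.3 N, not exceeded).

f ≈ 19.4 N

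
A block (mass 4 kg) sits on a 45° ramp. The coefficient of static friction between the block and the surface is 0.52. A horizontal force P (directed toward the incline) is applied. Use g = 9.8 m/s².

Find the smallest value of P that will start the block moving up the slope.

P ≈ 124 N

At impending motion up the slope, friction acts down-slope at its limit: f = μ_s N.
Perpendicular to the incline: N = m g cos θ + P sin θ.
Along the incline: P cos θ = m g sin θ + μ_s N = m g sin θ + μ_s (m g cos θ + P sin θ).
Solving, P (cos θ − μ_s sin θ) = m g (sin θ + μ_s cos θ), so P = 4×9.8×(sin 45° + 0.52 cos 45°)/(cos 45° − 0.52 sin 45°) = 39.2×1.075/0.3394 = 124 N.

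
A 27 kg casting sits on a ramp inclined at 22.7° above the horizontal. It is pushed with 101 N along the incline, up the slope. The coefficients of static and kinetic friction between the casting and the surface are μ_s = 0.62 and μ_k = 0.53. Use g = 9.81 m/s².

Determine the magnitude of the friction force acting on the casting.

Perpendicular to the surface, N = m g cos θ = 27·9.81·cos 22.7° = 244.4 N.
For equilibrium along the incline the friction force must supply f = m g sin θ − P = 102.2 − 101 = 1.215 N (positive meaning up-slope).
The static-friction ceiling is μ_s N = 0.62 × 244.4 = 151.5 N.
Since |1.215| ≤ 151.5 N, no slip — friction simply equals what equilibrium demands.

f ≈ 1.21 N (up the incline)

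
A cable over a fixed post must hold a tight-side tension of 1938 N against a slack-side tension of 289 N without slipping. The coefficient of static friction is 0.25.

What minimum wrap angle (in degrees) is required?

T₂/T₁ = e^{μβ} → β = ln(T₂/T₁)/μ.
β = ln(1938/289)/0.25 = 1.903/0.25 = 7.612 rad.
In degrees: β = 7.612 × 180/π = 436°.

β_min ≈ 436°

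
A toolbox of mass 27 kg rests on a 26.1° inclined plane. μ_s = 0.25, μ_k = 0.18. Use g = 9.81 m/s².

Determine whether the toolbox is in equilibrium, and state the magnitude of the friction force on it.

f ≈ 42.8 N

N = m g cos θ = 238 N.
Down-slope weight component: m g sin θ = 117 N.
μ_s N = 59.5 N.
117 > 59.5 N, so it slides; kinetic friction f = μ_k N = 0.18×238 = 42.8 N.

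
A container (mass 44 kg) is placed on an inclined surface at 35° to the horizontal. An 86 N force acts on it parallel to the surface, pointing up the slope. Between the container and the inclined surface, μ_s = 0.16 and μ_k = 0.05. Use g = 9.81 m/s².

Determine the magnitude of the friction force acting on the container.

f ≈ 17.7 N (up the incline)

Perpendicular to the surface, N = m g cos θ = 44·9.81·cos 35° = 353.6 N.
The friction needed for equilibrium is m g sin θ − P = 247.6 − 86 = 161.6 N, measured positive up-slope.
Static friction can supply at most μ_s N = 56.57 N.
Since |161.6| > 56.57 N, static friction cannot hold it; the container slides down the incline and kinetic friction applies: f = μ_k N = 0.05 × 353.6 = 17.7 N.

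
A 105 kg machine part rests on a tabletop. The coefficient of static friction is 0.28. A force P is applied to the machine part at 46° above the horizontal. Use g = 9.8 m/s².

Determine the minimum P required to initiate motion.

N = m g − P sin α (the pull lifts the machine part).
At impending slip, P cos α = μ_s N = μ_s (m g − P sin α).
Solving: P (cos α + μ_s sin α) = μ_s m g → P = 0.28×1030/(cos 46° + 0.28 sin 46°) = 288/0.8961 = 322 N.

P ≈ 322 N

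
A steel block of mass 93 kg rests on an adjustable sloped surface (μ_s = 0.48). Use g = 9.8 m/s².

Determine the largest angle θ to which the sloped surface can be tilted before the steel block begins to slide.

θ_max ≈ 25.6°

At the slip threshold, m g sin θ = μ_s · m g cos θ, so tan θ = μ_s.
θ_max = arctan(0.48) = 25.6°.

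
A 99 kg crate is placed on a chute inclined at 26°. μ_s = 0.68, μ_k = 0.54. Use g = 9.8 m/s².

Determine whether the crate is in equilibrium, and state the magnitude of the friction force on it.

f ≈ 425 N

N = m g cos θ = 872 N.
Down-slope weight component: m g sin θ = 425 N.
μ_s N = 593 N.
425 ≤ 593 N, so it stays put; friction = 425 N.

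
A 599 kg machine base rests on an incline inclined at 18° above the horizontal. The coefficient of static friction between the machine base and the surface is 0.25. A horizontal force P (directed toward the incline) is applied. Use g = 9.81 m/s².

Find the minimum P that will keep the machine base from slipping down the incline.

The machine base tends to slide down (tan θ > μ_s), so at the point of impending slip friction acts up-slope at its limit: f = μ_s N.
Perpendicular to the incline: N = m g cos θ + P sin θ.
Along the incline: P cos θ + μ_s N = m g sin θ, i.e. P cos θ + μ_s (m g cos θ + P sin θ) = m g sin θ.
Solving, P (cos θ + μ_s sin θ) = m g (sin θ − μ_s cos θ), so P = 5880×0.07125/1.028 = 407 N.

P_min ≈ 407 N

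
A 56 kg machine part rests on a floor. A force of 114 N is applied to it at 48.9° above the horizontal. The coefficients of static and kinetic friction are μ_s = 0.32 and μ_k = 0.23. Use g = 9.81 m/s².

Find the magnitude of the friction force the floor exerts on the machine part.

f ≈ 74.9 N

Vertical equilibrium gives N = m g − P sin α = 463.5 N.
Horizontally, friction must balance P cos α = 74.94 N.
μ_s N = 0.32 × 463.5 = 148.3 N.
74.94 ≤ 148.3 N → static; friction equals the required 74.9 N.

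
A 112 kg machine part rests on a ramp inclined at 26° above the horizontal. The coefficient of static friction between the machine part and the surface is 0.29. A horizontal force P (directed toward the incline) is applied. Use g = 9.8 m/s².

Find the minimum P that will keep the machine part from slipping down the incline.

P_min ≈ 190 N

The machine part tends to slide down (tan θ > μ_s), so at the point of impending slip friction acts up-slope at its limit: f = μ_s N.
Perpendicular to the incline: N = m g cos θ + P sin θ.
Along the incline: P cos θ + μ_s N = m g sin θ, i.e. P cos θ + μ_s (m g cos θ + P sin θ) = m g sin θ.
Solving, P (cos θ + μ_s sin θ) = m g (sin θ − μ_s cos θ), so P = 1100×0.1777/1.026 = 190 N.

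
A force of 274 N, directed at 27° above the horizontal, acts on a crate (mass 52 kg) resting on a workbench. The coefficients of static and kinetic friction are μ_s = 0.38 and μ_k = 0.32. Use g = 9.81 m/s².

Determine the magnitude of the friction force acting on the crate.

f ≈ 123 N

N = m g − P sin α = 510.1 − 274×sin 27° = 385.7 N.
The horizontal driving force is P cos α = 244.1 N, so equilibrium needs friction f = 244.1 N.
The static-friction limit is μ_s N = 146.6 N.
244.1 > 146.6 N → the crate slides; f = μ_k N = 0.32×385.7 = 123 N.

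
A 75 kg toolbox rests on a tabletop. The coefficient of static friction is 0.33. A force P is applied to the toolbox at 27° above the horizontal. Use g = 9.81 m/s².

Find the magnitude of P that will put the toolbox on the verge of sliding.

P ≈ 233 N

N = m g − P sin α (the pull lifts the toolbox).
At impending slip, P cos α = μ_s N = μ_s (m g − P sin α).
Solving: P (cos α + μ_s sin α) = μ_s m g → P = 0.33×736/(cos 27° + 0.33 sin 27°) = 243/1.041 = 233 N.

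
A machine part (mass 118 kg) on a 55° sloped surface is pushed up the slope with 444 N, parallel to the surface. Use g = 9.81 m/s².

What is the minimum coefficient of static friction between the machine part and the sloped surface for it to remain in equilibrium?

μ_s,min ≈ 0.759

N = m g cos θ = 664 N.
Friction must make up the shortfall along the incline: f = m g sin θ − P = 948.2 − 444 = 504.2 N.
At the threshold f = μ_s N, so μ_s,min = 504.2/664 = 0.759.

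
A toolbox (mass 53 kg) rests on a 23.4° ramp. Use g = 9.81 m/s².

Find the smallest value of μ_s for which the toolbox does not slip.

μ_s,min ≈ 0.433

At the slip threshold m g sin θ = μ_s m g cos θ, so μ_s,min = tan θ.
μ_s,min = tan 23.4° = 0.433.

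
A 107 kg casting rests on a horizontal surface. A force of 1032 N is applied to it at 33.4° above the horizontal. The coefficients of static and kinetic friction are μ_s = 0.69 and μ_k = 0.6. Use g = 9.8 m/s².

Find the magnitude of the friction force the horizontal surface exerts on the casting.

f ≈ 288 N

Vertical equilibrium gives N = m g − P sin α = 480.5 N.
For equilibrium, f = P cos α = 1032×cos 33.4° = 861.6 N.
μ_s N = 0.69 × 480.5 = 331.5 N.
The required friction exceeds μ_s N, so the casting moves and f = μ_k N = 288 N.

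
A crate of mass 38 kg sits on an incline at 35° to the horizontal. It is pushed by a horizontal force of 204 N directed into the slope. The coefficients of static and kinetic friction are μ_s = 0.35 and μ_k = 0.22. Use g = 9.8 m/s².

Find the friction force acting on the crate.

The horizontal push has a component P sin θ into the surface, so N = m g cos θ + P sin θ = 305.1 + 117 = 422.1 N.
Parallel to the incline: P cos θ − m g sin θ = 167.1 − 213.6 = -46.49 N; the friction needed to balance this is 46.49 N acting up the slope.
The limit of static friction is μ_s N = 147.7 N.
|f_req| = 46.49 ≤ 147.7 N → the crate is in equilibrium; friction equals the required value.

f ≈ 46.5 N (up the incline)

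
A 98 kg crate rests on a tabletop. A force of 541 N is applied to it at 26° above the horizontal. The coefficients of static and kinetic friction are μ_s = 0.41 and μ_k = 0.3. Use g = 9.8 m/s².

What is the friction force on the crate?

f ≈ 217 N

The vertical component of P reduces the normal force: N = m g − P sin α = 960.4 − 237.2 = 723.2 N.
For equilibrium, f = P cos α = 541×cos 26° = 486.2 N.
The static-friction limit is μ_s N = 296.5 N.
The required friction exceeds μ_s N, so the crate moves and f = μ_k N = 217 N.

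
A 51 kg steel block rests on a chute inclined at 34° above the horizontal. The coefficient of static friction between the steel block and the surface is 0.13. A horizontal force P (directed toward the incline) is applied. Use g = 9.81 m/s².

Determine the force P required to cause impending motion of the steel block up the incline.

At impending motion up the slope, friction acts down-slope at its limit: f = μ_s N.
Perpendicular to the incline: N = m g cos θ + P sin θ.
Along the incline: P cos θ = m g sin θ + μ_s N = m g sin θ + μ_s (m g cos θ + P sin θ).
Solving, P (cos θ − μ_s sin θ) = m g (sin θ + μ_s cos θ), so P = 51×9.81×(sin 34° + 0.13 cos 34°)/(cos 34° − 0.13 sin 34°) = 500×0.667/0.7563 = 441 N.

P ≈ 441 N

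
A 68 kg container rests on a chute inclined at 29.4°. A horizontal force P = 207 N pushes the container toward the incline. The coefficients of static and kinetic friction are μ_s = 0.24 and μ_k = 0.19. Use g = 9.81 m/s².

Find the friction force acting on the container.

f ≈ 147 N (up the incline)

The horizontal push has a component P sin θ into the surface, so N = m g cos θ + P sin θ = 581.2 + 101.6 = 682.8 N.
Parallel to the incline: P cos θ − m g sin θ = 180.3 − 327.5 = -147.1 N; the friction needed to balance this is 147.1 N acting up the slope.
Maximum static friction: μ_s N = 0.24 × 682.8 = 163.9 N.
Since 147.1 N is within the 163.9 N limit, the container stays put and friction is exactly 147 N.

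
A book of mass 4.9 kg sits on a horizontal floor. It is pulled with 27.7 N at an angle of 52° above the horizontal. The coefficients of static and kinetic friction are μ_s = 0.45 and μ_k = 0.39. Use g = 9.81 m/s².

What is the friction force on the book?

f ≈ 10.2 N

Vertical equilibrium gives N = m g − P sin α = 26.24 N.
Horizontally, friction must balance P cos α = 17.05 N.
The static-friction limit is μ_s N = 11.81 N.
17.05 > 11.81 N → the book slides; f = μ_k N = 0.39×26.24 = 10.2 N.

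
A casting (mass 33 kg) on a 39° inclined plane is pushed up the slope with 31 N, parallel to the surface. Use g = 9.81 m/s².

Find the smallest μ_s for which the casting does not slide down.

N = m g cos θ = 251.6 N.
Friction must make up the shortfall along the incline: f = m g sin θ − P = 203.7 − 31 = 172.7 N.
At the threshold f = μ_s N, so μ_s,min = 172.7/251.6 = 0.687.

μ_s,min ≈ 0.687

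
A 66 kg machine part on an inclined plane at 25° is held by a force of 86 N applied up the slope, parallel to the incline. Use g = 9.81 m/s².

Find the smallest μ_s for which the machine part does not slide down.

N = m g cos θ = 586.8 N.
Friction must make up the shortfall along the incline: f = m g sin θ − P = 273.6 − 86 = 187.6 N.
At the threshold f = μ_s N, so μ_s,min = 187.6/586.8 = 0.32.

μ_s,min ≈ 0.32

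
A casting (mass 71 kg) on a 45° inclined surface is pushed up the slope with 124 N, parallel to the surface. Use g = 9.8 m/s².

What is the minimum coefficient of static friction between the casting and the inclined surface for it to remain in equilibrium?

N = m g cos θ = 492 N.
Friction must make up the shortfall along the incline: f = m g sin θ − P = 492 − 124 = 368 N.
At the threshold f = μ_s N, so μ_s,min = 368/492 = 0.748.

μ_s,min ≈ 0.748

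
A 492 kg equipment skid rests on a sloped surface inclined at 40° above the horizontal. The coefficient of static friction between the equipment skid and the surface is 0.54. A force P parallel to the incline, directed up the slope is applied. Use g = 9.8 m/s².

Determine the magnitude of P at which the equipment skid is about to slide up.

P ≈ 5090 N

At impending motion up the slope, friction acts down-slope at its limit: f = μ_s N.
P is parallel to the surface, so N = m g cos θ = 3690 N.
Along the incline: P = m g sin θ + μ_s N = 3100 + 0.54×3690 = 5090 N.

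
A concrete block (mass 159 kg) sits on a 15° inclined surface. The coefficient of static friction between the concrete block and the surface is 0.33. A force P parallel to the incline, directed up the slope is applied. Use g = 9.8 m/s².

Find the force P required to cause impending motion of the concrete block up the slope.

P ≈ 900 N

At impending motion up the slope, friction acts down-slope at its limit: f = μ_s N.
P is parallel to the surface, so N = m g cos θ = 1510 N.
Along the incline: P = m g sin θ + μ_s N = 403 + 0.33×1510 = 900 N.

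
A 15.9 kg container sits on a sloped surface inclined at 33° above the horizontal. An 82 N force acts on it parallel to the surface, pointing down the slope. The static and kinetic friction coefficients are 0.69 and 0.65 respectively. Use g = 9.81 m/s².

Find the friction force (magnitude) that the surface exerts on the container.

Normal force: N = m g cos θ = 15.9 × 9.81 × cos 33° = 130.8 N.
Parallel to the incline, ΣF = 0 gives f = m g sin θ + P = 84.95 + 82 = 167 N (up-slope positive).
Static friction can supply at most μ_s N = 90.26 N.
|167| exceeds 90.26 N, so the container slips down-slope; friction is kinetic, f = μ_k N = 0.65×130.8 = 85 N.

f ≈ 85 N (up the incline)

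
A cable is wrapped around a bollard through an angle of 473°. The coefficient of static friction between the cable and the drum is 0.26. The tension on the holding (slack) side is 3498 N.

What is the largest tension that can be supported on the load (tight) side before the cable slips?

At impending slip the capstan equation gives T₂/T₁ = e^{μβ} with β in radians.
β = 473° × π/180 = 8.255 rad.
e^{μβ} = e^{0.26×8.255} = 8.554.
T₂ = T₁ · e^{μβ} = 3498 × 8.554 = 29900 N.

T_max ≈ 29900 N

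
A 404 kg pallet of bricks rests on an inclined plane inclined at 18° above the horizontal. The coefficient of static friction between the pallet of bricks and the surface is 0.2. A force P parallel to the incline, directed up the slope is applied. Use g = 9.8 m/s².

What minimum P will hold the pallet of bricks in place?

The pallet of bricks tends to slide down (tan θ > μ_s), so at the point of impending slip friction acts up-slope at its limit: f = μ_s N.
P is parallel to the surface, so N = m g cos θ = 3770 N.
Along the incline: P + μ_s N = m g sin θ, so P = 1220 − 0.2×3770 = 470 N.

P_min ≈ 470 N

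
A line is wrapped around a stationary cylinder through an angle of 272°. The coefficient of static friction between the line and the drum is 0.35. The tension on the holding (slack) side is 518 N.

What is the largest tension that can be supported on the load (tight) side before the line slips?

T_max ≈ 2730 N

At impending slip the capstan equation gives T₂/T₁ = e^{μβ} with β in radians.
β = 272° × π/180 = 4.747 rad.
e^{μβ} = e^{0.35×4.747} = 5.267.
T₂ = T₁ · e^{μβ} = 518 × 5.267 = 2730 N.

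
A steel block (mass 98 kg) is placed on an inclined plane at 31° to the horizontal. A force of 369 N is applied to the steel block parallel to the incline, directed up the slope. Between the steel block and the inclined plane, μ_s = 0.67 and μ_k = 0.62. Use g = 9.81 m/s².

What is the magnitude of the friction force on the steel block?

f ≈ 126 N (up the incline)

Perpendicular to the surface, N = m g cos θ = 98·9.81·cos 31° = 824.1 N.
Parallel to the incline, ΣF = 0 gives f = m g sin θ − P = 495.1 − 369 = 126.1 N (up-slope positive).
Maximum static friction available: μ_s N = 0.67 × 824.1 = 552.1 N.
Since |126.1| ≤ 552.1 N, the steel block remains in static equilibrium and friction takes exactly the required value.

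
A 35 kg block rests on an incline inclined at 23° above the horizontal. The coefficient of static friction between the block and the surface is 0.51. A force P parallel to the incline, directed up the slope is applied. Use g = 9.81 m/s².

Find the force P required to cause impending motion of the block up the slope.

P ≈ 295 N

At impending motion up the slope, friction acts down-slope at its limit: f = μ_s N.
P is parallel to the surface, so N = m g cos θ = 316 N.
Along the incline: P = m g sin θ + μ_s N = 134 + 0.51×316 = 295 N.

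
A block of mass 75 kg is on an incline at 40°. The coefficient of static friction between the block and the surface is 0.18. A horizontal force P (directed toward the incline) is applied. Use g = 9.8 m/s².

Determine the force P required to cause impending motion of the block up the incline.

At impending motion up the slope, friction acts down-slope at its limit: f = μ_s N.
Perpendicular to the incline: N = m g cos θ + P sin θ.
Along the incline: P cos θ = m g sin θ + μ_s N = m g sin θ + μ_s (m g cos θ + P sin θ).
Solving, P (cos θ − μ_s sin θ) = m g (sin θ + μ_s cos θ), so P = 75×9.8×(sin 40° + 0.18 cos 40°)/(cos 40° − 0.18 sin 40°) = 735×0.7807/0.6503 = 882 N.

P ≈ 882 N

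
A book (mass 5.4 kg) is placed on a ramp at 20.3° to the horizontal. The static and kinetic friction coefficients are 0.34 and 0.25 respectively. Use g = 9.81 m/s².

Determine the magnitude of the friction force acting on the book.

The normal reaction is N = m g cos θ = 49.68 N.
Along the slope the weight component is m g sin θ = 18.38 N; friction must supply exactly this, acting up-slope.
Maximum static friction available: μ_s N = 0.34 × 49.68 = 16.89 N.
Since |18.38| > 16.89 N, static friction cannot hold it; the book slides down the incline and kinetic friction applies: f = μ_k N = 0.25 × 49.68 = 12.4 N.

f ≈ 12.4 N (up the incline)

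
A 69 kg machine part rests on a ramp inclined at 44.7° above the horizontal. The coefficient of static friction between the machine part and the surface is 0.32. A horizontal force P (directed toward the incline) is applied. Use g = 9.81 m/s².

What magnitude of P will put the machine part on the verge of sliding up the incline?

At impending motion up the slope, friction acts down-slope at its limit: f = μ_s N.
Perpendicular to the incline: N = m g cos θ + P sin θ.
Along the incline: P cos θ = m g sin θ + μ_s N = m g sin θ + μ_s (m g cos θ + P sin θ).
Solving, P (cos θ − μ_s sin θ) = m g (sin θ + μ_s cos θ), so P = 69×9.81×(sin 44.7° + 0.32 cos 44.7°)/(cos 44.7° − 0.32 sin 44.7°) = 677×0.9309/0.4857 = 1300 N.

P ≈ 1300 N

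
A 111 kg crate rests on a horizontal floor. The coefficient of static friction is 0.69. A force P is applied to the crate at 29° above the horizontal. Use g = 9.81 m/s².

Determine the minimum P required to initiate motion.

N = m g − P sin α (the pull lifts the crate).
At impending slip, P cos α = μ_s N = μ_s (m g − P sin α).
Solving: P (cos α + μ_s sin α) = μ_s m g → P = 0.69×1090/(cos 29° + 0.69 sin 29°) = 751/1.209 = 621 N.

P ≈ 621 N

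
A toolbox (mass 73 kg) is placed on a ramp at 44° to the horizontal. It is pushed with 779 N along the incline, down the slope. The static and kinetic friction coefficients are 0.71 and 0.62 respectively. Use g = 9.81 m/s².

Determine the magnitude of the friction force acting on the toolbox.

f ≈ 319 N (up the incline)

Normal force: N = m g cos θ = 73 × 9.81 × cos 44° = 515.1 N.
For equilibrium along the incline the friction force must supply f = m g sin θ + P = 497.5 + 779 = 1276 N (positive meaning up-slope).
Static friction can supply at most μ_s N = 365.7 N.
Since |1276| > 365.7 N, static friction cannot hold it; the toolbox slides down the incline and kinetic friction applies: f = μ_k N = 0.62 × 515.1 = 319 N.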